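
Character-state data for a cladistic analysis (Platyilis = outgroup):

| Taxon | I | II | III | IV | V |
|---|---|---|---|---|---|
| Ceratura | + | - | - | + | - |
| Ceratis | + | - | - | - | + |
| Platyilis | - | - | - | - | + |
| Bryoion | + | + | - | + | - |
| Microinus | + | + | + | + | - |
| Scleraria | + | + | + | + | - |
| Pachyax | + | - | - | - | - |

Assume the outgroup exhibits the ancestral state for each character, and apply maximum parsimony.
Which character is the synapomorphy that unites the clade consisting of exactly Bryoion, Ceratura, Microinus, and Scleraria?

Character polarity is set by the outgroup: the derived state is whichever differs from the outgroup's state, so for V the derived state is '-', and for the remaining characters it is '+'.
All ingroup taxa share the derived state '+' for I; it defines the ingroup but does not resolve relationships within it.
II: derived state '+' in Bryoion, Microinus, and Scleraria only — synapomorphy for {Bryoion, Microinus, Scleraria}.
III: derived state '+' in Microinus and Scleraria only — synapomorphy for {Microinus, Scleraria}.
IV (derived state '+') is shared by Bryoion, Ceratura, Microinus, and Scleraria — a synapomorphy uniting that clade.
Only Bryoion, Ceratura, Microinus, Pachyax, and Scleraria show the derived state '-' for V, supporting them as a clade.
Most parsimonious ingroup topology: (((((Microinus,Scleraria),Bryoion),Ceratura),Pachyax),Ceratis).
The clade {Bryoion, Ceratura, Microinus, Scleraria} is supported by IV: its derived state '+' occurs in exactly those taxa and in no other taxon (including the outgroup).

IV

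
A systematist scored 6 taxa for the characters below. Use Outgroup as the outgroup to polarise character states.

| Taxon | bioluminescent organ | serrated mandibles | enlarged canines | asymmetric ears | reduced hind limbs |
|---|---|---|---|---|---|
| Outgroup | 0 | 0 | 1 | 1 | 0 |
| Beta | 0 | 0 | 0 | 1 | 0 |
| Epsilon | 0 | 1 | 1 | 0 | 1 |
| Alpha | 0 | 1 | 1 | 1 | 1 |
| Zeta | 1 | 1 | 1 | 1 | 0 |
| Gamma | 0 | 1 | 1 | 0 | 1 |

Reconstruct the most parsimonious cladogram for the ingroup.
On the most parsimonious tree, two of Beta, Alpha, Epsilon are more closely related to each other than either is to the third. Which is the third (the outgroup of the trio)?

Beta

Character polarity is set by the outgroup: the derived state is whichever differs from the outgroup's state, so for enlarged canines, asymmetric ears the derived state is '0', and for the remaining characters it is '1'.
bioluminescent organ (derived state '1') is unique to Zeta (autapomorphy; uninformative for grouping).
serrated mandibles: derived state '1' in Alpha, Epsilon, Gamma, and Zeta only — synapomorphy for {Alpha, Epsilon, Gamma, Zeta}.
enlarged canines: derived state '0' in Beta only — an autapomorphy, so it tells us nothing about relationships among taxa.
asymmetric ears (derived state '0') is shared by Epsilon and Gamma — a synapomorphy uniting that clade.
Only Alpha, Epsilon, and Gamma show the derived state '1' for reduced hind limbs, supporting them as a clade.
Most parsimonious ingroup topology: (Beta,(((Epsilon,Gamma),Alpha),Zeta)).
Epsilon and Alpha share a more recent common ancestor with each other than either does with Beta, so Beta is the least closely related of the three.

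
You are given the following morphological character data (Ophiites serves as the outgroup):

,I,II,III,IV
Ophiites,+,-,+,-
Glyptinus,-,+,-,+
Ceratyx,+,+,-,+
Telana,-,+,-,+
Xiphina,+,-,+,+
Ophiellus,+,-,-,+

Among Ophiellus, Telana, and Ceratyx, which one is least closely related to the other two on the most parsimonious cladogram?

Character polarity is set by the outgroup: the derived state is whichever differs from the outgroup's state, so for I, III the derived state is '-', and for the remaining characters it is '+'.
I (derived state '-') is shared by Glyptinus and Telana — a synapomorphy uniting that clade.
II (derived state '+') is shared by Ceratyx, Glyptinus, and Telana — a synapomorphy uniting that clade.
III: derived state '-' in Ceratyx, Glyptinus, Ophiellus, and Telana only — synapomorphy for {Ceratyx, Glyptinus, Ophiellus, Telana}.
All ingroup taxa share the derived state '+' for IV; it defines the ingroup but does not resolve relationships within it.
Most parsimonious ingroup topology: ((((Glyptinus,Telana),Ceratyx),Ophiellus),Xiphina).
Ceratyx and Telana share a more recent common ancestor with each other than either does with Ophiellus, so Ophiellus is the least closely related of the three.

Ophiellus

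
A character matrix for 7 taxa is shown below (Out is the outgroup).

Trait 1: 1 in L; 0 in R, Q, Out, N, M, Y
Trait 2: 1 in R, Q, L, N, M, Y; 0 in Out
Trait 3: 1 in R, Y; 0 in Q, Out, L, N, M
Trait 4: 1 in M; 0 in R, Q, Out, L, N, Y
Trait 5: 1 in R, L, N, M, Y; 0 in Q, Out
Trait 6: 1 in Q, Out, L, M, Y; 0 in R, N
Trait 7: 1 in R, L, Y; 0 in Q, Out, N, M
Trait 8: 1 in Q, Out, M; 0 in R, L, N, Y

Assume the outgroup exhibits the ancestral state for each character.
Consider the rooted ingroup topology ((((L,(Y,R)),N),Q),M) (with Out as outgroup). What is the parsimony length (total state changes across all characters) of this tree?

Map each character onto ((((L,(Y,R)),N),Q),M) (rooted by Out) and count the minimum state changes it requires (Fitch parsimony):
Trait 1: 1; Trait 2: 1; Trait 3: 1; Trait 4: 1; Trait 5: 2; Trait 6: 2; Trait 7: 1; Trait 8: 1.
Total tree length = 10.

10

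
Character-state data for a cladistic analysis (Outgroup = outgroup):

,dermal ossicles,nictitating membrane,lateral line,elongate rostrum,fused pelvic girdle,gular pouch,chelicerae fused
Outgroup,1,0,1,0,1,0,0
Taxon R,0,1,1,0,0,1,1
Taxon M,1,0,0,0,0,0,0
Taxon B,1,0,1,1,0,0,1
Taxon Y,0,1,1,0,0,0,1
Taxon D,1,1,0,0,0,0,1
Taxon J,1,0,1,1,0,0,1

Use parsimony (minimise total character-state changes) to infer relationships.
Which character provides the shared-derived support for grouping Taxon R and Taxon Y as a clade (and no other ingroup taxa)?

dermal ossicles

Character polarity is set by the outgroup: the derived state is whichever differs from the outgroup's state, so for dermal ossicles, lateral line, fused pelvic girdle the derived state is '0', and for the remaining characters it is '1'.
dermal ossicles (derived state '0') is shared by Taxon R and Taxon Y — a synapomorphy uniting that clade.
Only Taxon D, Taxon R, and Taxon Y show the derived state '1' for nictitating membrane, supporting them as a clade.
lateral line groups Taxon D and Taxon M, which is incompatible with the clades supported by the remaining characters; treating it as convergent (homoplasy) costs fewer steps than any alternative tree.
elongate rostrum (derived state '1') is shared by Taxon B and Taxon J — a synapomorphy uniting that clade.
fused pelvic girdle (derived state '0') is shared by all ingroup taxa — unites the whole ingroup.
gular pouch: derived state '1' in Taxon R only — an autapomorphy, so it tells us nothing about relationships among taxa.
Only Taxon B, Taxon D, Taxon J, Taxon R, and Taxon Y show the derived state '1' for chelicerae fused, supporting them as a clade.
Most parsimonious ingroup topology: ((((Taxon R,Taxon Y),Taxon D),(Taxon B,Taxon J)),Taxon M).
The clade {Taxon R, Taxon Y} is supported by dermal ossicles: its derived state '0' occurs in exactly those taxa and in no other taxon (including the outgroup).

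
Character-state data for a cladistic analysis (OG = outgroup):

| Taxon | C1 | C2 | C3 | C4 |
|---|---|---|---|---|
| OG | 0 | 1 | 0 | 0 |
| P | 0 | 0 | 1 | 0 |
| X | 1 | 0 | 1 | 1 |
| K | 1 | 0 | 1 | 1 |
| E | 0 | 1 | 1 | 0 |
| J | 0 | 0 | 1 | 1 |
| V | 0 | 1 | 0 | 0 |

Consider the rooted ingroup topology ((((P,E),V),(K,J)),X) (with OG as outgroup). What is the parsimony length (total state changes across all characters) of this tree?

9

Map each character onto ((((P,E),V),(K,J)),X) (rooted by OG) and count the minimum state changes it requires (Fitch parsimony):
C1: 2; C2: 3; C3: 2; C4: 2.
Total tree length = 9.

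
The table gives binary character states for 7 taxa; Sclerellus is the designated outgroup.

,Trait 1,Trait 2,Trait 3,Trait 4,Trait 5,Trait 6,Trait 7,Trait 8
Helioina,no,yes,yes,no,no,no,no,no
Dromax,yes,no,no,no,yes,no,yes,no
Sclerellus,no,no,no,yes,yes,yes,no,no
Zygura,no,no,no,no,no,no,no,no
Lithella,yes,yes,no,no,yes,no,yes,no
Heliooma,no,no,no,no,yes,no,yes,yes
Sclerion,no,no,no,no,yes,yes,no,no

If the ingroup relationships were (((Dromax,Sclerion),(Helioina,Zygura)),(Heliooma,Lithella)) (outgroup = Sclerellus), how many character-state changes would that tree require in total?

Map each character onto (((Dromax,Sclerion),(Helioina,Zygura)),(Heliooma,Lithella)) (rooted by Sclerellus) and count the minimum state changes it requires (Fitch parsimony):
Trait 1: 2; Trait 2: 2; Trait 3: 1; Trait 4: 1; Trait 5: 1; Trait 6: 2; Trait 7: 2; Trait 8: 1.
Total tree length = 12.

12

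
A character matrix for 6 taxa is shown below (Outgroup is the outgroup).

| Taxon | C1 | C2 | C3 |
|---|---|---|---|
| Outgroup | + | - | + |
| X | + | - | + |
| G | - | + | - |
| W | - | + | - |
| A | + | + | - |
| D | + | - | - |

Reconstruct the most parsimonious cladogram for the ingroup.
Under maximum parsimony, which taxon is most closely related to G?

Character polarity is set by the outgroup: the derived state is whichever differs from the outgroup's state, so for C1, C3 the derived state is '-', and for the remaining characters it is '+'.
C1 (derived state '-') is shared by G and W — a synapomorphy uniting that clade.
C2 (derived state '+') is shared by A, G, and W — a synapomorphy uniting that clade.
Only A, D, G, and W show the derived state '-' for C3, supporting them as a clade.
Most parsimonious ingroup topology: (X,(((G,W),A),D)).
G and W form a cherry on this tree, so they are sister taxa.

W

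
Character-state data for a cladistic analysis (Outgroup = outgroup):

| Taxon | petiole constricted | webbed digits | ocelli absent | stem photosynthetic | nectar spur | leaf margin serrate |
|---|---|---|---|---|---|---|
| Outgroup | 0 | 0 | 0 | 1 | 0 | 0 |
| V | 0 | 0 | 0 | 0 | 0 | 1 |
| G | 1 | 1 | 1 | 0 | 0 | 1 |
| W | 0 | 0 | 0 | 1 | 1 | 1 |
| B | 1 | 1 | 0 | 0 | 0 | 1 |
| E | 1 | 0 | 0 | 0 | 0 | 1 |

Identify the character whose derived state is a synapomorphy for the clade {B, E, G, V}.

stem photosynthetic

Character polarity is set by the outgroup: the derived state is whichever differs from the outgroup's state, so for stem photosynthetic the derived state is '0', and for the remaining characters it is '1'.
petiole constricted (derived state '1') is shared by B, E, and G — a synapomorphy uniting that clade.
webbed digits (derived state '1') is shared by B and G — a synapomorphy uniting that clade.
ocelli absent (derived state '1') is unique to G (autapomorphy; uninformative for grouping).
stem photosynthetic: derived state '0' in B, E, G, and V only — synapomorphy for {B, E, G, V}.
nectar spur (derived state '1') is unique to W (autapomorphy; uninformative for grouping).
All ingroup taxa share the derived state '1' for leaf margin serrate; it defines the ingroup but does not resolve relationships within it.
Most parsimonious ingroup topology: ((V,((G,B),E)),W).
The clade {B, E, G, V} is supported by stem photosynthetic: its derived state '0' occurs in exactly those taxa and in no other taxon (including the outgroup).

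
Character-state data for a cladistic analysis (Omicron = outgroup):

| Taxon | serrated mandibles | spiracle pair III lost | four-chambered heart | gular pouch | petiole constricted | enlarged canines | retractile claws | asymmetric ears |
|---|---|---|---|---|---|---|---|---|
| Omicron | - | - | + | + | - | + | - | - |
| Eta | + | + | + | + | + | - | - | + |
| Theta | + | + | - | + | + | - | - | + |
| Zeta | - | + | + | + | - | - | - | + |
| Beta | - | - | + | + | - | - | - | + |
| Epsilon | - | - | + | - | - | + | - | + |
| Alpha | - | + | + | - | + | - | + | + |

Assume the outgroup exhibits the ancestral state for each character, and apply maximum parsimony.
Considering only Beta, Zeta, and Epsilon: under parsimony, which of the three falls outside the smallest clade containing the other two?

Character polarity is set by the outgroup: the derived state is whichever differs from the outgroup's state, so for four-chambered heart, gular pouch, enlarged canines the derived state is '-', and for the remaining characters it is '+'.
Only Eta and Theta show the derived state '+' for serrated mandibles, supporting them as a clade.
spiracle pair III lost (derived state '+') is shared by Alpha, Eta, Theta, and Zeta — a synapomorphy uniting that clade.
four-chambered heart: derived state '-' in Theta only — an autapomorphy, so it tells us nothing about relationships among taxa.
gular pouch groups Alpha and Epsilon, which is incompatible with the clades supported by the remaining characters; treating it as convergent (homoplasy) costs fewer steps than any alternative tree.
petiole constricted: derived state '+' in Alpha, Eta, and Theta only — synapomorphy for {Alpha, Eta, Theta}.
Only Alpha, Beta, Eta, Theta, and Zeta show the derived state '-' for enlarged canines, supporting them as a clade.
retractile claws (derived state '+') is unique to Alpha (autapomorphy; uninformative for grouping).
All ingroup taxa share the derived state '+' for asymmetric ears; it defines the ingroup but does not resolve relationships within it.
Most parsimonious ingroup topology: (((((Eta,Theta),Alpha),Zeta),Beta),Epsilon).
Beta and Zeta share a more recent common ancestor with each other than either does with Epsilon, so Epsilon is the least closely related of the three.

Epsilon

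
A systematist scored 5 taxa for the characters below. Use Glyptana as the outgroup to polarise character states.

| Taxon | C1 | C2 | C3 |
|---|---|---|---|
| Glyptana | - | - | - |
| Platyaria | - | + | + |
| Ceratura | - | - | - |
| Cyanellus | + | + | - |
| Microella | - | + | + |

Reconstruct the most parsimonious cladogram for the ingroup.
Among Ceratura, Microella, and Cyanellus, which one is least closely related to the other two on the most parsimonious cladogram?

Ceratura

The outgroup has state '-' for every character, so '+' is the derived state throughout.
C1 (derived state '+') is unique to Cyanellus (autapomorphy; uninformative for grouping).
Only Cyanellus, Microella, and Platyaria show the derived state '+' for C2, supporting them as a clade.
C3 (derived state '+') is shared by Microella and Platyaria — a synapomorphy uniting that clade.
Most parsimonious ingroup topology: (((Platyaria,Microella),Cyanellus),Ceratura).
Cyanellus and Microella share a more recent common ancestor with each other than either does with Ceratura, so Ceratura is the least closely related of the three.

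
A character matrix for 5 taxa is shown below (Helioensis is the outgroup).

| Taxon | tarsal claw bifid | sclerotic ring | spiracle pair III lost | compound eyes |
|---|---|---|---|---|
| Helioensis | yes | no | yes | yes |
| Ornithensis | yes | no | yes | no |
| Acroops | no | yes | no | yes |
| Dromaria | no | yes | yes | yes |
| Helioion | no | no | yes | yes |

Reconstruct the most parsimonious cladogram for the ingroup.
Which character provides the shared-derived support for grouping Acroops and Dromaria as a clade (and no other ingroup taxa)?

sclerotic ring

Character polarity is set by the outgroup: the derived state is whichever differs from the outgroup's state, so for tarsal claw bifid, spiracle pair III lost, compound eyes the derived state is 'no', and for the remaining characters it is 'yes'.
tarsal claw bifid: derived state 'no' in Acroops, Dromaria, and Helioion only — synapomorphy for {Acroops, Dromaria, Helioion}.
sclerotic ring: derived state 'yes' in Acroops and Dromaria only — synapomorphy for {Acroops, Dromaria}.
spiracle pair III lost (derived state 'no') is unique to Acroops (autapomorphy; uninformative for grouping).
compound eyes (derived state 'no') is unique to Ornithensis (autapomorphy; uninformative for grouping).
Most parsimonious ingroup topology: (Ornithensis,((Acroops,Dromaria),Helioion)).
The clade {Acroops, Dromaria} is supported by sclerotic ring: its derived state 'yes' occurs in exactly those taxa and in no other taxon (including the outgroup).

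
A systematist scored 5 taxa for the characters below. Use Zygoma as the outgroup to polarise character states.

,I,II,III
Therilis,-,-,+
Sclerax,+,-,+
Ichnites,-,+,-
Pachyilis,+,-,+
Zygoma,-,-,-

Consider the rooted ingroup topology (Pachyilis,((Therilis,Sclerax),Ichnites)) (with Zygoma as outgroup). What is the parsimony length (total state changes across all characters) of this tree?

5

Map each character onto (Pachyilis,((Therilis,Sclerax),Ichnites)) (rooted by Zygoma) and count the minimum state changes it requires (Fitch parsimony):
I: 2; II: 1; III: 2.
Total tree length = 5.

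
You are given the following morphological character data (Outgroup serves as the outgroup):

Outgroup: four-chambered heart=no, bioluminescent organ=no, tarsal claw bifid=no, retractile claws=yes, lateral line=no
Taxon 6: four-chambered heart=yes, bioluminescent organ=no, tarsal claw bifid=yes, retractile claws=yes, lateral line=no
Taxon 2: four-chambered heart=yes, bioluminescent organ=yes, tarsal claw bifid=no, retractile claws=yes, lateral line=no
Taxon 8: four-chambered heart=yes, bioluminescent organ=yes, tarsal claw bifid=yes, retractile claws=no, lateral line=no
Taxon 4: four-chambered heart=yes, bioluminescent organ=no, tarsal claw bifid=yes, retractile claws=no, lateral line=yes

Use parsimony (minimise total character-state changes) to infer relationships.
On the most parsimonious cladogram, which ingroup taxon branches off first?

Taxon 2

Character polarity is set by the outgroup: the derived state is whichever differs from the outgroup's state, so for retractile claws the derived state is 'no', and for the remaining characters it is 'yes'.
All ingroup taxa share the derived state 'yes' for four-chambered heart; it defines the ingroup but does not resolve relationships within it.
bioluminescent organ (state 'yes') occurs in Taxon 2 and Taxon 8 but conflicts with the nesting implied by the other characters — most parsimoniously interpreted as homoplasy.
Only Taxon 4, Taxon 6, and Taxon 8 show the derived state 'yes' for tarsal claw bifid, supporting them as a clade.
retractile claws (derived state 'no') is shared by Taxon 4 and Taxon 8 — a synapomorphy uniting that clade.
lateral line: derived state 'yes' in Taxon 4 only — an autapomorphy, so it tells us nothing about relationships among taxa.
Most parsimonious ingroup topology: ((Taxon 6,(Taxon 8,Taxon 4)),Taxon 2).
Taxon 2 is sister to the clade containing all other ingroup taxa, so it is the earliest-diverging (most basal) ingroup lineage.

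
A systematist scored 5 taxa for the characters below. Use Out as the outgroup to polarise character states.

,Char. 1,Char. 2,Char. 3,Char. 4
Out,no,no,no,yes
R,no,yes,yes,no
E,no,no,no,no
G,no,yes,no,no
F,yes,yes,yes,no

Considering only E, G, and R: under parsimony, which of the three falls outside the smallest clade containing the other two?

E

Character polarity is set by the outgroup: the derived state is whichever differs from the outgroup's state, so for Char. 4 the derived state is 'no', and for the remaining characters it is 'yes'.
Char. 1: derived state 'yes' in F only — an autapomorphy, so it tells us nothing about relationships among taxa.
Only F, G, and R show the derived state 'yes' for Char. 2, supporting them as a clade.
Char. 3 (derived state 'yes') is shared by F and R — a synapomorphy uniting that clade.
Char. 4 (derived state 'no') is shared by all ingroup taxa — unites the whole ingroup.
Most parsimonious ingroup topology: (((R,F),G),E).
G and R share a more recent common ancestor with each other than either does with E, so E is the least closely related of the three.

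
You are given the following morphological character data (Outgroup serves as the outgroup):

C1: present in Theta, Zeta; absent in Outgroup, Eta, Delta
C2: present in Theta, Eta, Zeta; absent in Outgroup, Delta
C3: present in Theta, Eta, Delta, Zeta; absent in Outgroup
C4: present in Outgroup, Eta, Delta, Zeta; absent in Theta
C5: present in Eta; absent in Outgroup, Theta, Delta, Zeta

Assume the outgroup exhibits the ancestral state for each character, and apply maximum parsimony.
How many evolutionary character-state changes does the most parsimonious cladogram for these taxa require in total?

Character polarity is set by the outgroup: the derived state is whichever differs from the outgroup's state, so for C4 the derived state is 'absent', and for the remaining characters it is 'present'.
C1: derived state 'present' in Theta and Zeta only — synapomorphy for {Theta, Zeta}.
C2: derived state 'present' in Eta, Theta, and Zeta only — synapomorphy for {Eta, Theta, Zeta}.
All ingroup taxa share the derived state 'present' for C3; it defines the ingroup but does not resolve relationships within it.
C4 (derived state 'absent') is unique to Theta (autapomorphy; uninformative for grouping).
C5 (derived state 'present') is unique to Eta (autapomorphy; uninformative for grouping).
Most parsimonious ingroup topology: (((Theta,Zeta),Eta),Delta).
Changes per character on this tree: C1: 1; C2: 1; C3: 1; C4: 1; C5: 1.
Total = 5.

5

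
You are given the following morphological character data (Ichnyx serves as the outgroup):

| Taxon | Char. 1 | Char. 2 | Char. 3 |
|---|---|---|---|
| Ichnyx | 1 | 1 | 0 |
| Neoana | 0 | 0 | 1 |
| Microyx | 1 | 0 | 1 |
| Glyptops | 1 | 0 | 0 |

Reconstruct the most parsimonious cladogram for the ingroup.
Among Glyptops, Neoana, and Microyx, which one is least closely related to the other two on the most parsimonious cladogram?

Glyptops

Character polarity is set by the outgroup: the derived state is whichever differs from the outgroup's state, so for Char. 1, Char. 2 the derived state is '0', and for the remaining characters it is '1'.
Char. 1: derived state '0' in Neoana only — an autapomorphy, so it tells us nothing about relationships among taxa.
Char. 2 (derived state '0') is shared by all ingroup taxa — unites the whole ingroup.
Char. 3: derived state '1' in Microyx and Neoana only — synapomorphy for {Microyx, Neoana}.
Most parsimonious ingroup topology: ((Neoana,Microyx),Glyptops).
Microyx and Neoana share a more recent common ancestor with each other than either does with Glyptops, so Glyptops is the least closely related of the three.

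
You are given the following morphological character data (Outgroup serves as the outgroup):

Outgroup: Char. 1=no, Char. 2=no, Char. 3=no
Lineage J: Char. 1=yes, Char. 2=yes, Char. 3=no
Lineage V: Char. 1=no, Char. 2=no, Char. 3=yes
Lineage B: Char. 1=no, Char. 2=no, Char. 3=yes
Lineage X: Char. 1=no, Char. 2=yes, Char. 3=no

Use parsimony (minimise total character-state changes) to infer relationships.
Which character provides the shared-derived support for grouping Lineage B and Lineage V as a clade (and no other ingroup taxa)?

Char. 3

The outgroup has state 'no' for every character, so 'yes' is the derived state throughout.
Char. 1 (derived state 'yes') is unique to Lineage J (autapomorphy; uninformative for grouping).
Only Lineage J and Lineage X show the derived state 'yes' for Char. 2, supporting them as a clade.
Char. 3: derived state 'yes' in Lineage B and Lineage V only — synapomorphy for {Lineage B, Lineage V}.
Most parsimonious ingroup topology: ((Lineage J,Lineage X),(Lineage V,Lineage B)).
The clade {Lineage B, Lineage V} is supported by Char. 3: its derived state 'yes' occurs in exactly those taxa and in no other taxon (including the outgroup).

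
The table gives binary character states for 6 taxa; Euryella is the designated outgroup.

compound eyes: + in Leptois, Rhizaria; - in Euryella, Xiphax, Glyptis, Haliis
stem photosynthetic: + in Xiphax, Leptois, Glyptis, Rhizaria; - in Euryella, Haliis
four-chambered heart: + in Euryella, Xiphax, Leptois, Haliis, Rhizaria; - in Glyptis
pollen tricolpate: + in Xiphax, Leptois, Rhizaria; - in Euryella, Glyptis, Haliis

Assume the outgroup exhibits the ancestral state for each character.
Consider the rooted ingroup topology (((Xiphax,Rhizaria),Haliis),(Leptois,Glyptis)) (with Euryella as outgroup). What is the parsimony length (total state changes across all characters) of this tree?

7

Map each character onto (((Xiphax,Rhizaria),Haliis),(Leptois,Glyptis)) (rooted by Euryella) and count the minimum state changes it requires (Fitch parsimony):
compound eyes: 2; stem photosynthetic: 2; four-chambered heart: 1; pollen tricolpate: 2.
Total tree length = 7.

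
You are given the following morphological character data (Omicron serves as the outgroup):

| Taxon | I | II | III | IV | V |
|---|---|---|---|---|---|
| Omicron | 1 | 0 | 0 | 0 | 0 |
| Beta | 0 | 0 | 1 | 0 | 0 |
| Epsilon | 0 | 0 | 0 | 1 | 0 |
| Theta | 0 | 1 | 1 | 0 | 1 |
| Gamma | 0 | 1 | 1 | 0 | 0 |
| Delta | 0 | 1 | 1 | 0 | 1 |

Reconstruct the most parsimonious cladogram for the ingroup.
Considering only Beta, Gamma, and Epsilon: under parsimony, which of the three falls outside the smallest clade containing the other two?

Character polarity is set by the outgroup: the derived state is whichever differs from the outgroup's state, so for I the derived state is '0', and for the remaining characters it is '1'.
All ingroup taxa share the derived state '0' for I; it defines the ingroup but does not resolve relationships within it.
Only Delta, Gamma, and Theta show the derived state '1' for II, supporting them as a clade.
III (derived state '1') is shared by Beta, Delta, Gamma, and Theta — a synapomorphy uniting that clade.
IV: derived state '1' in Epsilon only — an autapomorphy, so it tells us nothing about relationships among taxa.
V: derived state '1' in Delta and Theta only — synapomorphy for {Delta, Theta}.
Most parsimonious ingroup topology: ((Beta,((Theta,Delta),Gamma)),Epsilon).
Gamma and Beta share a more recent common ancestor with each other than either does with Epsilon, so Epsilon is the least closely related of the three.

Epsilon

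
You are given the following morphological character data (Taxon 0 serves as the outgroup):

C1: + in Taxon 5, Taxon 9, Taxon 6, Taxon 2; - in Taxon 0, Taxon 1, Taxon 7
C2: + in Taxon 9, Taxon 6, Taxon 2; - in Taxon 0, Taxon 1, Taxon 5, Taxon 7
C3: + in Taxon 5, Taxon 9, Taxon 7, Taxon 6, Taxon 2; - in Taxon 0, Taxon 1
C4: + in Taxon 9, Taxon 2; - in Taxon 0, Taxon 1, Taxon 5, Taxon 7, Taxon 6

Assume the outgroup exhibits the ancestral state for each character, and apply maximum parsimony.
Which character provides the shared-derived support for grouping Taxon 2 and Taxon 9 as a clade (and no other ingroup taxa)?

C4

The outgroup has state '-' for every character, so '+' is the derived state throughout.
C1 (derived state '+') is shared by Taxon 2, Taxon 5, Taxon 6, and Taxon 9 — a synapomorphy uniting that clade.
C2 (derived state '+') is shared by Taxon 2, Taxon 6, and Taxon 9 — a synapomorphy uniting that clade.
C3 (derived state '+') is shared by Taxon 2, Taxon 5, Taxon 6, Taxon 7, and Taxon 9 — a synapomorphy uniting that clade.
Only Taxon 2 and Taxon 9 show the derived state '+' for C4, supporting them as a clade.
Most parsimonious ingroup topology: (Taxon 1,((Taxon 5,((Taxon 9,Taxon 2),Taxon 6)),Taxon 7)).
The clade {Taxon 2, Taxon 9} is supported by C4: its derived state '+' occurs in exactly those taxa and in no other taxon (including the outgroup).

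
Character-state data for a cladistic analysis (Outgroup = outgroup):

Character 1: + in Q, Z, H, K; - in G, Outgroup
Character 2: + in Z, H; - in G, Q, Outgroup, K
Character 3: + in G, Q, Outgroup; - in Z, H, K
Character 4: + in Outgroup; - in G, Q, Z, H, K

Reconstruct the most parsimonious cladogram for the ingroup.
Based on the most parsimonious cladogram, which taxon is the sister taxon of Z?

H

Character polarity is set by the outgroup: the derived state is whichever differs from the outgroup's state, so for Character 3, Character 4 the derived state is '-', and for the remaining characters it is '+'.
Only H, K, Q, and Z show the derived state '+' for Character 1, supporting them as a clade.
Character 2: derived state '+' in H and Z only — synapomorphy for {H, Z}.
Character 3: derived state '-' in H, K, and Z only — synapomorphy for {H, K, Z}.
Character 4 (derived state '-') is shared by all ingroup taxa — unites the whole ingroup.
Most parsimonious ingroup topology: (((K,(Z,H)),Q),G).
Z and H form a cherry on this tree, so they are sister taxa.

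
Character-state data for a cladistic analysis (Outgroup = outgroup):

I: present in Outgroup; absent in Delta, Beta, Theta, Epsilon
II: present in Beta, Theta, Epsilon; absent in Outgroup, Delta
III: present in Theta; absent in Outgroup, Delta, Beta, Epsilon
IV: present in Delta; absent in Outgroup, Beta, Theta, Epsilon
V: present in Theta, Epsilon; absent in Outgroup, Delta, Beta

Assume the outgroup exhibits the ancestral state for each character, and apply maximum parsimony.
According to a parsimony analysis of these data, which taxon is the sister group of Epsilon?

Theta

Character polarity is set by the outgroup: the derived state is whichever differs from the outgroup's state, so for I the derived state is 'absent', and for the remaining characters it is 'present'.
All ingroup taxa share the derived state 'absent' for I; it defines the ingroup but does not resolve relationships within it.
II: derived state 'present' in Beta, Epsilon, and Theta only — synapomorphy for {Beta, Epsilon, Theta}.
III: derived state 'present' in Theta only — an autapomorphy, so it tells us nothing about relationships among taxa.
IV (derived state 'present') is unique to Delta (autapomorphy; uninformative for grouping).
V: derived state 'present' in Epsilon and Theta only — synapomorphy for {Epsilon, Theta}.
Most parsimonious ingroup topology: (Delta,(Beta,(Theta,Epsilon))).
Epsilon and Theta form a cherry on this tree, so they are sister taxa.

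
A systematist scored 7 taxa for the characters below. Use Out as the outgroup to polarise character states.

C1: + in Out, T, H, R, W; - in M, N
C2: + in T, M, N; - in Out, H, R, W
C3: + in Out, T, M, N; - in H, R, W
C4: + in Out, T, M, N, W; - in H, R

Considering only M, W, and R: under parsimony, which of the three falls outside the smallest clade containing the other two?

Character polarity is set by the outgroup: the derived state is whichever differs from the outgroup's state, so for C1, C3, C4 the derived state is '-', and for the remaining characters it is '+'.
C1 (derived state '-') is shared by M and N — a synapomorphy uniting that clade.
C2: derived state '+' in M, N, and T only — synapomorphy for {M, N, T}.
Only H, R, and W show the derived state '-' for C3, supporting them as a clade.
C4: derived state '-' in H and R only — synapomorphy for {H, R}.
Most parsimonious ingroup topology: ((T,(M,N)),((H,R),W)).
R and W share a more recent common ancestor with each other than either does with M, so M is the least closely related of the three.

M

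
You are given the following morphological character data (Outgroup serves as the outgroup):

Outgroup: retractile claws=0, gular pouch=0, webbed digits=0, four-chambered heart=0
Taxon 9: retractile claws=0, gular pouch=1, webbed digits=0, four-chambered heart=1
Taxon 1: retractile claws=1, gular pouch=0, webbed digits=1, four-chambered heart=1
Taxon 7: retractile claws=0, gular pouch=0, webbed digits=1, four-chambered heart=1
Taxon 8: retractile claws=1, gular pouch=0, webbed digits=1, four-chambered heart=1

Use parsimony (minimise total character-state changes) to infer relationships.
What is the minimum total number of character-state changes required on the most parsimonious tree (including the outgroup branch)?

4

The outgroup has state '0' for every character, so '1' is the derived state throughout.
retractile claws (derived state '1') is shared by Taxon 1 and Taxon 8 — a synapomorphy uniting that clade.
gular pouch: derived state '1' in Taxon 9 only — an autapomorphy, so it tells us nothing about relationships among taxa.
Only Taxon 1, Taxon 7, and Taxon 8 show the derived state '1' for webbed digits, supporting them as a clade.
All ingroup taxa share the derived state '1' for four-chambered heart; it defines the ingroup but does not resolve relationships within it.
Most parsimonious ingroup topology: (Taxon 9,((Taxon 1,Taxon 8),Taxon 7)).
Changes per character on this tree: retractile claws: 1; gular pouch: 1; webbed digits: 1; four-chambered heart: 1.
Total = 4.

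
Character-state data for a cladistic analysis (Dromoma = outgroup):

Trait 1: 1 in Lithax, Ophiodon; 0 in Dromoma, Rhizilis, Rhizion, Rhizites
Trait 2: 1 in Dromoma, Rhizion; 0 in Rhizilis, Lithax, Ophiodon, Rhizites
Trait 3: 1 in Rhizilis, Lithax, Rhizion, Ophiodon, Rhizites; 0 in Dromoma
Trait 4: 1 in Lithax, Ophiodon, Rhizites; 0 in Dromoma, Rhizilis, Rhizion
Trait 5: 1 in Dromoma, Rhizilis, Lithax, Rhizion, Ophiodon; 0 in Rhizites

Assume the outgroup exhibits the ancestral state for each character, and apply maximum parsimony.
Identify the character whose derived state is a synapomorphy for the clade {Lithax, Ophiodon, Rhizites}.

Character polarity is set by the outgroup: the derived state is whichever differs from the outgroup's state, so for Trait 2, Trait 5 the derived state is '0', and for the remaining characters it is '1'.
Trait 1: derived state '1' in Lithax and Ophiodon only — synapomorphy for {Lithax, Ophiodon}.
Only Lithax, Ophiodon, Rhizilis, and Rhizites show the derived state '0' for Trait 2, supporting them as a clade.
All ingroup taxa share the derived state '1' for Trait 3; it defines the ingroup but does not resolve relationships within it.
Only Lithax, Ophiodon, and Rhizites show the derived state '1' for Trait 4, supporting them as a clade.
Trait 5 (derived state '0') is unique to Rhizites (autapomorphy; uninformative for grouping).
Most parsimonious ingroup topology: ((Rhizilis,((Lithax,Ophiodon),Rhizites)),Rhizion).
The clade {Lithax, Ophiodon, Rhizites} is supported by Trait 4: its derived state '1' occurs in exactly those taxa and in no other taxon (including the outgroup).

Trait 4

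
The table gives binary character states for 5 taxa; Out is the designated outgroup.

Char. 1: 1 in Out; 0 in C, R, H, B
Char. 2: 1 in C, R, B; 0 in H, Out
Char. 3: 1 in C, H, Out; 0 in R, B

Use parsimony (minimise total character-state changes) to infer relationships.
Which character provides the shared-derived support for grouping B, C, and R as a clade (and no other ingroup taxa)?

Character polarity is set by the outgroup: the derived state is whichever differs from the outgroup's state, so for Char. 1, Char. 3 the derived state is '0', and for the remaining characters it is '1'.
All ingroup taxa share the derived state '0' for Char. 1; it defines the ingroup but does not resolve relationships within it.
Char. 2: derived state '1' in B, C, and R only — synapomorphy for {B, C, R}.
Char. 3: derived state '0' in B and R only — synapomorphy for {B, R}.
Most parsimonious ingroup topology: (((B,R),C),H).
The clade {B, C, R} is supported by Char. 2: its derived state '1' occurs in exactly those taxa and in no other taxon (including the outgroup).

Char. 2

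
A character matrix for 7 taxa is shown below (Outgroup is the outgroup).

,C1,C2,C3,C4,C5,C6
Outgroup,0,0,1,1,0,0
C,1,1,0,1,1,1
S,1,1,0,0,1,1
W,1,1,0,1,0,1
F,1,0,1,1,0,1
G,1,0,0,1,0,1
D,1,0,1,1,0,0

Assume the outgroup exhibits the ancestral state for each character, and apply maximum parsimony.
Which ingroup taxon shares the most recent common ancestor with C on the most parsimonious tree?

Character polarity is set by the outgroup: the derived state is whichever differs from the outgroup's state, so for C3, C4 the derived state is '0', and for the remaining characters it is '1'.
All ingroup taxa share the derived state '1' for C1; it defines the ingroup but does not resolve relationships within it.
C2 (derived state '1') is shared by C, S, and W — a synapomorphy uniting that clade.
C3: derived state '0' in C, G, S, and W only — synapomorphy for {C, G, S, W}.
C4 (derived state '0') is unique to S (autapomorphy; uninformative for grouping).
C5: derived state '1' in C and S only — synapomorphy for {C, S}.
Only C, F, G, S, and W show the derived state '1' for C6, supporting them as a clade.
Most parsimonious ingroup topology: (((((C,S),W),G),F),D).
C and S form a cherry on this tree, so they are sister taxa.

S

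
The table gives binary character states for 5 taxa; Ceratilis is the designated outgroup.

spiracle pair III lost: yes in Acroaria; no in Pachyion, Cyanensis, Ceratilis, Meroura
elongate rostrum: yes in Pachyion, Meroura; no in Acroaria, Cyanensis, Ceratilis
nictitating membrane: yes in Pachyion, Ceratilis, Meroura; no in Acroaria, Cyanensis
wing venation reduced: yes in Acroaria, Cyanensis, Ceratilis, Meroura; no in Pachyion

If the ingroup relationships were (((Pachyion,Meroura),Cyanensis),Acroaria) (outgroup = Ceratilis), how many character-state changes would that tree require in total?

5

Map each character onto (((Pachyion,Meroura),Cyanensis),Acroaria) (rooted by Ceratilis) and count the minimum state changes it requires (Fitch parsimony):
spiracle pair III lost: 1; elongate rostrum: 1; nictitating membrane: 2; wing venation reduced: 1.
Total tree length = 5.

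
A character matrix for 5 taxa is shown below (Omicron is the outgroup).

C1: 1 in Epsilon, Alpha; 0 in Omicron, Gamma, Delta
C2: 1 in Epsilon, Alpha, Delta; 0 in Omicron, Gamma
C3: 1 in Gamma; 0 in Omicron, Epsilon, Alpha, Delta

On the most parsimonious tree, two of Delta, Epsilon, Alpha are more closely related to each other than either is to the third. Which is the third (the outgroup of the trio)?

Delta

The outgroup has state '0' for every character, so '1' is the derived state throughout.
Only Alpha and Epsilon show the derived state '1' for C1, supporting them as a clade.
C2: derived state '1' in Alpha, Delta, and Epsilon only — synapomorphy for {Alpha, Delta, Epsilon}.
C3: derived state '1' in Gamma only — an autapomorphy, so it tells us nothing about relationships among taxa.
Most parsimonious ingroup topology: (((Epsilon,Alpha),Delta),Gamma).
Epsilon and Alpha share a more recent common ancestor with each other than either does with Delta, so Delta is the least closely related of the three.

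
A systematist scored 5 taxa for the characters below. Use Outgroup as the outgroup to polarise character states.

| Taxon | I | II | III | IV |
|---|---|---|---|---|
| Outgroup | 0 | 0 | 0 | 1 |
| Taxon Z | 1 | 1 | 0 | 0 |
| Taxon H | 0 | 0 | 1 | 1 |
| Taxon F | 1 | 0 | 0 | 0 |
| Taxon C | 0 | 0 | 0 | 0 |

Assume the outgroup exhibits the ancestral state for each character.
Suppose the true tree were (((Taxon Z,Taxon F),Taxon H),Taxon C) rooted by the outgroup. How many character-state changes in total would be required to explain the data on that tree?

Map each character onto (((Taxon Z,Taxon F),Taxon H),Taxon C) (rooted by Outgroup) and count the minimum state changes it requires (Fitch parsimony):
I: 1; II: 1; III: 1; IV: 2.
Total tree length = 5.

5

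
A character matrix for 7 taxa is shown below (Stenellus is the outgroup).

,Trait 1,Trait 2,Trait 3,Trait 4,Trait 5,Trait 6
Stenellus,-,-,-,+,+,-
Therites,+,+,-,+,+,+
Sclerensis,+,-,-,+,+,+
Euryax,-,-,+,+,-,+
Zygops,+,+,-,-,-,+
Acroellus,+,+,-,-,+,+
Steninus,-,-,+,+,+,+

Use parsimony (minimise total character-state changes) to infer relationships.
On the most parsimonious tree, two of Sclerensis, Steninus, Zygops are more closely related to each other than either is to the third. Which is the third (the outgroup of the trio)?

Character polarity is set by the outgroup: the derived state is whichever differs from the outgroup's state, so for Trait 4, Trait 5 the derived state is '-', and for the remaining characters it is '+'.
Only Acroellus, Sclerensis, Therites, and Zygops show the derived state '+' for Trait 1, supporting them as a clade.
Only Acroellus, Therites, and Zygops show the derived state '+' for Trait 2, supporting them as a clade.
Trait 3 (derived state '+') is shared by Euryax and Steninus — a synapomorphy uniting that clade.
Only Acroellus and Zygops show the derived state '-' for Trait 4, supporting them as a clade.
Trait 5 (state '-') occurs in Euryax and Zygops but conflicts with the nesting implied by the other characters — most parsimoniously interpreted as homoplasy.
Trait 6 (derived state '+') is shared by all ingroup taxa — unites the whole ingroup.
Most parsimonious ingroup topology: (((Therites,(Zygops,Acroellus)),Sclerensis),(Euryax,Steninus)).
Zygops and Sclerensis share a more recent common ancestor with each other than either does with Steninus, so Steninus is the least closely related of the three.

Steninus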